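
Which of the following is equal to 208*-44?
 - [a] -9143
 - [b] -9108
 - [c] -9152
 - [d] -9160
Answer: c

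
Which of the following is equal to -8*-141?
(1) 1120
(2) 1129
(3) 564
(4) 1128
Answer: 4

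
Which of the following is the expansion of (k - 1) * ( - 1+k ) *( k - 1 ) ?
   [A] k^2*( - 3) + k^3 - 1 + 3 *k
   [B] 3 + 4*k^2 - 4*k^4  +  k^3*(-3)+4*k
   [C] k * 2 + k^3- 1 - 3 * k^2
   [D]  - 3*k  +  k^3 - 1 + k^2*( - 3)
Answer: A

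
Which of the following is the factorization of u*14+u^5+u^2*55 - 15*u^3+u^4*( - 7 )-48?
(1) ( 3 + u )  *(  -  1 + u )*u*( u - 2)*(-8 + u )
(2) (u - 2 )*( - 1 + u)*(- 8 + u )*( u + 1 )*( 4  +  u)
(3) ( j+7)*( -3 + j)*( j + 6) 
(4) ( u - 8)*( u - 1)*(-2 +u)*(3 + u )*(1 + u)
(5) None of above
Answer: 4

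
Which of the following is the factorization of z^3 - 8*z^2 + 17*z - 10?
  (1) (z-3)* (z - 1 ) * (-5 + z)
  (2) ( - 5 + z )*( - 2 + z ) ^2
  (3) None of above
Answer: 3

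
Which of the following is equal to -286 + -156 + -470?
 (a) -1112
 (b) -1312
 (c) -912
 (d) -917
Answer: c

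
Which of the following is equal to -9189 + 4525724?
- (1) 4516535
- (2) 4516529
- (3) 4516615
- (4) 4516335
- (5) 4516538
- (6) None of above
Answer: 1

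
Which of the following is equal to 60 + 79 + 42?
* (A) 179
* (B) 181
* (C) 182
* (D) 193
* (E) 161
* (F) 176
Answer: B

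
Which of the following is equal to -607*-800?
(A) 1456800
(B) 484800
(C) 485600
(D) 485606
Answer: C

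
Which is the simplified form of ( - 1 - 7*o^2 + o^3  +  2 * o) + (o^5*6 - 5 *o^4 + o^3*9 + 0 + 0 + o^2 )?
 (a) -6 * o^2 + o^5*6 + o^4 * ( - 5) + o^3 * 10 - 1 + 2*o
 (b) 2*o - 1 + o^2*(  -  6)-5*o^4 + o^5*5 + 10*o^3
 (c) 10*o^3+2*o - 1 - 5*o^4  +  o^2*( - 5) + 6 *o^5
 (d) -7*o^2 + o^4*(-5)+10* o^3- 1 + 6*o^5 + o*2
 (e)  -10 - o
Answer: a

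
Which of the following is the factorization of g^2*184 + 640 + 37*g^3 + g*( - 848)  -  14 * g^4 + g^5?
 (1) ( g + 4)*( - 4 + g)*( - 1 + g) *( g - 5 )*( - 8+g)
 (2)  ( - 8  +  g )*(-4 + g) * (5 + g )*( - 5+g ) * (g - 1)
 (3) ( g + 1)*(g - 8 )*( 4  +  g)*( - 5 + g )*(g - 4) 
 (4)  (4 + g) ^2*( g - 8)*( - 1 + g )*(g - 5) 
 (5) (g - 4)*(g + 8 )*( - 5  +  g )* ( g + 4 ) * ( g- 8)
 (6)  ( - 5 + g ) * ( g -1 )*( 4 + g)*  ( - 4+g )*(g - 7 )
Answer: 1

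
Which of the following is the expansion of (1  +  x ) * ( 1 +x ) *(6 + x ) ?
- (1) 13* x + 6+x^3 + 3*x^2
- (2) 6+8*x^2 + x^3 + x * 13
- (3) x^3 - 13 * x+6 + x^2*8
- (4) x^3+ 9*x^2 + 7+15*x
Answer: 2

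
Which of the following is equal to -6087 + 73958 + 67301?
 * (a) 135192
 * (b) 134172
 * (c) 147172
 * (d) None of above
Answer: d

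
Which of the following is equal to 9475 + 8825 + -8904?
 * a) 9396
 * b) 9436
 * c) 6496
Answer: a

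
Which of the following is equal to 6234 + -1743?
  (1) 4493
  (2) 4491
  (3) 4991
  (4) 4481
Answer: 2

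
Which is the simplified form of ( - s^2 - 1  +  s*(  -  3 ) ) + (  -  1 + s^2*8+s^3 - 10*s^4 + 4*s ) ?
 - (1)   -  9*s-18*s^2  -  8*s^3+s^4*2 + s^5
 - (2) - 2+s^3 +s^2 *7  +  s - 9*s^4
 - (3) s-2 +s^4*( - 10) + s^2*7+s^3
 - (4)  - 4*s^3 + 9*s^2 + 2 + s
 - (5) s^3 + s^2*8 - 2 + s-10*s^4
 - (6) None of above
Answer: 3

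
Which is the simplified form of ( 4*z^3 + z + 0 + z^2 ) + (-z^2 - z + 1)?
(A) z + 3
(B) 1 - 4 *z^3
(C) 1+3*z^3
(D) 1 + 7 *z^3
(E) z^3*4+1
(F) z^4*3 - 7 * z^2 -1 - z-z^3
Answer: E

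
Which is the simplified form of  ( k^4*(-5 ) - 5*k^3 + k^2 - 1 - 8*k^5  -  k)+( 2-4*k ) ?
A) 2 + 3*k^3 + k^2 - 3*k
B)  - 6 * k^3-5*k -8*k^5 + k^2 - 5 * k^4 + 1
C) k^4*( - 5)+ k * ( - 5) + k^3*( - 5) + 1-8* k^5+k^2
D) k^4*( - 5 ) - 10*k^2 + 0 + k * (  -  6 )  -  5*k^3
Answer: C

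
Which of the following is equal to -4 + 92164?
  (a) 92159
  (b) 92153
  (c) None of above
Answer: c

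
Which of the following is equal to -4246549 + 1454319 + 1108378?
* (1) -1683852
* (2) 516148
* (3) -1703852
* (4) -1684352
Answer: 1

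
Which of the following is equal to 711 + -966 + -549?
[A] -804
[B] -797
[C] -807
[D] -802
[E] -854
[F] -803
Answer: A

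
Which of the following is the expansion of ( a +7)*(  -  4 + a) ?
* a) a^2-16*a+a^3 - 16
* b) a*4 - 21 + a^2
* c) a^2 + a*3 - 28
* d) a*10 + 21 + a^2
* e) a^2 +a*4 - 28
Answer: c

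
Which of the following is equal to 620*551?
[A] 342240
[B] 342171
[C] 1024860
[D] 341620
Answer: D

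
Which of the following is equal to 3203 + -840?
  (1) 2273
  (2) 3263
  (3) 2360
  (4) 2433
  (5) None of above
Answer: 5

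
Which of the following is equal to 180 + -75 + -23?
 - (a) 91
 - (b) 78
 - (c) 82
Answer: c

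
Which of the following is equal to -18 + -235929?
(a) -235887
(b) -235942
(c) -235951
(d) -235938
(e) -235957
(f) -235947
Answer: f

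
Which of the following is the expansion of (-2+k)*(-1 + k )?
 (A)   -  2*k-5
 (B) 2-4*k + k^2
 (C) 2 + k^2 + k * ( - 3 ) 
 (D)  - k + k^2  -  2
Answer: C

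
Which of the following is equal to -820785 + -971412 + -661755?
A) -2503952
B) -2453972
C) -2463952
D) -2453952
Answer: D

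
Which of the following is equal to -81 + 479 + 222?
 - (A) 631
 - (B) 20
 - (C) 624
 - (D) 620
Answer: D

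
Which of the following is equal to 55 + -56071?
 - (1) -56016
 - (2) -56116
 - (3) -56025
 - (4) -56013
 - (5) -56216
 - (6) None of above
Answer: 1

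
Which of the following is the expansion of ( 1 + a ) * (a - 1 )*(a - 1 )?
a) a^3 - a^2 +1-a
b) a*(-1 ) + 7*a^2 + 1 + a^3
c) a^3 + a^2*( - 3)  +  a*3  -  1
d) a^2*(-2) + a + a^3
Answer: a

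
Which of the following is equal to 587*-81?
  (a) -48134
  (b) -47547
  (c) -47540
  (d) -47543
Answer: b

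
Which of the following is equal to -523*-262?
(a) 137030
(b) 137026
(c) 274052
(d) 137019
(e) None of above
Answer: b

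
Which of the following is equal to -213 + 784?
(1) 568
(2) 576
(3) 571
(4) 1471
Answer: 3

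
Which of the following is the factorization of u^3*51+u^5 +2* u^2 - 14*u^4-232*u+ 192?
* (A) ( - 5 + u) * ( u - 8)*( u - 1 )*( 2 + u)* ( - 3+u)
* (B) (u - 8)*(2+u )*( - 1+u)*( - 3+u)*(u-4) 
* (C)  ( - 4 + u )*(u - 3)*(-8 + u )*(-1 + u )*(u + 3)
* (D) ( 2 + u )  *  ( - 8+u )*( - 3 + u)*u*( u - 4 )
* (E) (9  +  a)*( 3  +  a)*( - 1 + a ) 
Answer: B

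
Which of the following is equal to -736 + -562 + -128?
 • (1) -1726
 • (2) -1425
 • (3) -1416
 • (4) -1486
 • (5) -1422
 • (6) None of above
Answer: 6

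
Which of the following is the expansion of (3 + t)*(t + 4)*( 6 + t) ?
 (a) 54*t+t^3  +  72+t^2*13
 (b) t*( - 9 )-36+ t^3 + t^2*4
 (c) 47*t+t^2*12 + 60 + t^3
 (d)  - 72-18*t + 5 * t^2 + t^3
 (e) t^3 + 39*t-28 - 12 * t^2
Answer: a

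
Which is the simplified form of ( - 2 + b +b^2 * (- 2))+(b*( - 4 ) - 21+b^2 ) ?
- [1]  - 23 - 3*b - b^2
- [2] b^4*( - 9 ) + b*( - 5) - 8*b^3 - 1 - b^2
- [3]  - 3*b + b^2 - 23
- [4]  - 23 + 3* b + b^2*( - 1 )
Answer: 1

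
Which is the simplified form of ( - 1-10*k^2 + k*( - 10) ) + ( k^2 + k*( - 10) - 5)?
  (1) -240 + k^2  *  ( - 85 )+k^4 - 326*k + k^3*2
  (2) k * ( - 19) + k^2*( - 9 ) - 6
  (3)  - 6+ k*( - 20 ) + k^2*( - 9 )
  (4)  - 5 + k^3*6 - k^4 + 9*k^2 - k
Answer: 3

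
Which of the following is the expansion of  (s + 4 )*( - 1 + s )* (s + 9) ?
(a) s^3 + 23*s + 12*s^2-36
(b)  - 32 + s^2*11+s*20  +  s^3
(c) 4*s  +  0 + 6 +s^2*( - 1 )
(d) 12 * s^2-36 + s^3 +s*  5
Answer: a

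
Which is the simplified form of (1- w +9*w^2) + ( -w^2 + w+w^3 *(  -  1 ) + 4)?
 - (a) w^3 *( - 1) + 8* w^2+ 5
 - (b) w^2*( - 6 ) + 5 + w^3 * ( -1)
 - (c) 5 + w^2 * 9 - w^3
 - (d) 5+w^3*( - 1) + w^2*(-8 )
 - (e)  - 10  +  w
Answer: a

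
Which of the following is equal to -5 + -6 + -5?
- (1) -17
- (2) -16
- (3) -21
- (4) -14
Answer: 2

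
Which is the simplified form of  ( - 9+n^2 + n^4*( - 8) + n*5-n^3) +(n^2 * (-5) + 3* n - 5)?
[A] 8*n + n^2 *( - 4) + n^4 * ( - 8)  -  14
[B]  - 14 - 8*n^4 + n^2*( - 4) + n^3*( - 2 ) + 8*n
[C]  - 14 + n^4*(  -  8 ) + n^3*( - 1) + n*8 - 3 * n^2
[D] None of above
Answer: D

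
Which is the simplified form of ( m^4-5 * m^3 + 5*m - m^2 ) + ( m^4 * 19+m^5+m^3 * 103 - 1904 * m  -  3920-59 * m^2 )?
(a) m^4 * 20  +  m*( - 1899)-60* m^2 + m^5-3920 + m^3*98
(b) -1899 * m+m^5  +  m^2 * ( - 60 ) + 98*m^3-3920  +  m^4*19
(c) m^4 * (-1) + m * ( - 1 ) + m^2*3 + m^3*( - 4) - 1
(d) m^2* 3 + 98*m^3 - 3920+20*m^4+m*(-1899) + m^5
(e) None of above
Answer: a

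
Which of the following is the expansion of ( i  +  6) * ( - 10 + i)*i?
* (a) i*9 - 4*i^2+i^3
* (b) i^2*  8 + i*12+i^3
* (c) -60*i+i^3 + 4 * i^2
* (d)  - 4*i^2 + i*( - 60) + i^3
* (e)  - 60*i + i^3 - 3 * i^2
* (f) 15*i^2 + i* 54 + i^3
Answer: d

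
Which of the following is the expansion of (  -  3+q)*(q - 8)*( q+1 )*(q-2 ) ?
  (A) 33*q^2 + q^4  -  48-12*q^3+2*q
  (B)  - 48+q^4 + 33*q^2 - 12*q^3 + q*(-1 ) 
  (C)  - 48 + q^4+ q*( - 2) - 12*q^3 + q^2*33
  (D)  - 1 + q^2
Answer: C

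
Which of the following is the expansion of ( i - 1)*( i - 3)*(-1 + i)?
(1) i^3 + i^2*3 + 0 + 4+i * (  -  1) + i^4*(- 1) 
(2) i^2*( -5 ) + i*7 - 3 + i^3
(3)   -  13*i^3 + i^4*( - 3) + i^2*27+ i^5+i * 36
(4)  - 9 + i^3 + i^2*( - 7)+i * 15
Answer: 2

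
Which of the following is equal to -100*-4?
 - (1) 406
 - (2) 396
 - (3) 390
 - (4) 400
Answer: 4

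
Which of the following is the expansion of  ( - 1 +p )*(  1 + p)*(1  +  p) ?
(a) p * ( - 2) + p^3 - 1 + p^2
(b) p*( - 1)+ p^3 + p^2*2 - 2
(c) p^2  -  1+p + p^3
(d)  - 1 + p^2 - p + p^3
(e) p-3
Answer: d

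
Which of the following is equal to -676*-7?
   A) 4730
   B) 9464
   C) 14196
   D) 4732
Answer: D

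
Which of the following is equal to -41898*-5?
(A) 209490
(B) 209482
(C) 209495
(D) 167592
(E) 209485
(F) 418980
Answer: A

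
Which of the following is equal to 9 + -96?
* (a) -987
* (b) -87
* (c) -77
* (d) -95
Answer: b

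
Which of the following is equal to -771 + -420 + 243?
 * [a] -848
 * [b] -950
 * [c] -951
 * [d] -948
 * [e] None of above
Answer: d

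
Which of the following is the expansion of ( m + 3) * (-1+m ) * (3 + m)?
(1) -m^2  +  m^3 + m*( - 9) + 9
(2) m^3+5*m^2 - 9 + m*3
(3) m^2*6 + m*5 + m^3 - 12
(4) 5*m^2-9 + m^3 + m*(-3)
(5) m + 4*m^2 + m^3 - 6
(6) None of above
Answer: 2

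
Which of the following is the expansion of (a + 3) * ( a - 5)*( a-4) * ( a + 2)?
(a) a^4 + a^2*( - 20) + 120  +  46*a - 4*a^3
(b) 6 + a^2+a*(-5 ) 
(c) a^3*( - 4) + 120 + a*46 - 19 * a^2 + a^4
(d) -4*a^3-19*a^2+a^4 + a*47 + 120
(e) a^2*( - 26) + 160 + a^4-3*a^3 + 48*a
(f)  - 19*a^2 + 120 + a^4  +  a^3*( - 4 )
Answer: c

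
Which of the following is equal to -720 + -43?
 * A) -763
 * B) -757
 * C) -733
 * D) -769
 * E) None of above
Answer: A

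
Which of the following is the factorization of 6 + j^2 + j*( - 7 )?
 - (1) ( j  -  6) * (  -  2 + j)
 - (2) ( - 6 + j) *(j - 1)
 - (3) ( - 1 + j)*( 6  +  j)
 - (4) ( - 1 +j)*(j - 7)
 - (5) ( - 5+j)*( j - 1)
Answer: 2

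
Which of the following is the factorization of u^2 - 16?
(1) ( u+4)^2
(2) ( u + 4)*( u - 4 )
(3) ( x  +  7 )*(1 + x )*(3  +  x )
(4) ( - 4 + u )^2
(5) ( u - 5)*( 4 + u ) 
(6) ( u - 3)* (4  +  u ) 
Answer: 2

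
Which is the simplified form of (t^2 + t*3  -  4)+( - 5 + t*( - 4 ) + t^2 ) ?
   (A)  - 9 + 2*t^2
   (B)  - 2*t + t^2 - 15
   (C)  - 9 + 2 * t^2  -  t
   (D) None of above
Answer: C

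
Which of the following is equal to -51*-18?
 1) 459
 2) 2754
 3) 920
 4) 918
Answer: 4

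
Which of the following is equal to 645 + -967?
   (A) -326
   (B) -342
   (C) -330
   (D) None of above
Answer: D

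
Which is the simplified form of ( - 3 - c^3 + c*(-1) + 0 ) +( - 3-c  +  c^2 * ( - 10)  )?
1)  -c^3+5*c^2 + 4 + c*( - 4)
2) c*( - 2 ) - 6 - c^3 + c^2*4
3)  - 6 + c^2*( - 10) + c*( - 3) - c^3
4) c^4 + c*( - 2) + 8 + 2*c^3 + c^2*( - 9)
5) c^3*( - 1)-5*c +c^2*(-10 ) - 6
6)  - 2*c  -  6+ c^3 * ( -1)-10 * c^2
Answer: 6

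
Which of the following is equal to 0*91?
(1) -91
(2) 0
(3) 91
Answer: 2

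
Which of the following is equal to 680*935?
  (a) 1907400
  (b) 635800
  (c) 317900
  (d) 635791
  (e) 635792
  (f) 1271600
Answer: b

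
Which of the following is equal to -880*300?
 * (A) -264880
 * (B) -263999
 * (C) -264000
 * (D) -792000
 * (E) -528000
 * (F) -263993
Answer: C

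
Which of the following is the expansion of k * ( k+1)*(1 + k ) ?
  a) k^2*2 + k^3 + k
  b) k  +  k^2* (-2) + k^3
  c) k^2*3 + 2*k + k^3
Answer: a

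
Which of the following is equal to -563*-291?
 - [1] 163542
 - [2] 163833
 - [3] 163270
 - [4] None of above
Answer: 2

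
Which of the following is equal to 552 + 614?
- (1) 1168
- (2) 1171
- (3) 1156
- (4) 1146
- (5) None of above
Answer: 5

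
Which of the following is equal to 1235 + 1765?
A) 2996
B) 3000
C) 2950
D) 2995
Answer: B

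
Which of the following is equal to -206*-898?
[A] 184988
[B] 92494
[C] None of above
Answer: A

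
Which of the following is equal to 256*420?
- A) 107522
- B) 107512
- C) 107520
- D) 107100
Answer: C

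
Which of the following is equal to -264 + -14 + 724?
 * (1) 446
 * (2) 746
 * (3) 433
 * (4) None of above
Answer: 1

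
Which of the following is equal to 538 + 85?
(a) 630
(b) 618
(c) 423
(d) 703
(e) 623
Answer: e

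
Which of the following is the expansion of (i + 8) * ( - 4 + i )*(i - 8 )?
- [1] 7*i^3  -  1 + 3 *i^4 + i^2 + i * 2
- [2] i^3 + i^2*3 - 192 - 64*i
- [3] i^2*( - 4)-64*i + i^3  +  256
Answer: 3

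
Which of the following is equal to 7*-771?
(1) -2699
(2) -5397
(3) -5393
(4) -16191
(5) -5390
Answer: 2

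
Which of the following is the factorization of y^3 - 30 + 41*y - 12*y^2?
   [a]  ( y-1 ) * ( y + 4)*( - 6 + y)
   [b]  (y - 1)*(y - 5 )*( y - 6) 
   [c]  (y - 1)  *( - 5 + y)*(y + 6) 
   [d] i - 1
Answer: b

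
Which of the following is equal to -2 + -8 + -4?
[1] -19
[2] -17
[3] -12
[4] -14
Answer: 4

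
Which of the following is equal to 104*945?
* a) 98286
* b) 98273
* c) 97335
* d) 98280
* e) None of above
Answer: d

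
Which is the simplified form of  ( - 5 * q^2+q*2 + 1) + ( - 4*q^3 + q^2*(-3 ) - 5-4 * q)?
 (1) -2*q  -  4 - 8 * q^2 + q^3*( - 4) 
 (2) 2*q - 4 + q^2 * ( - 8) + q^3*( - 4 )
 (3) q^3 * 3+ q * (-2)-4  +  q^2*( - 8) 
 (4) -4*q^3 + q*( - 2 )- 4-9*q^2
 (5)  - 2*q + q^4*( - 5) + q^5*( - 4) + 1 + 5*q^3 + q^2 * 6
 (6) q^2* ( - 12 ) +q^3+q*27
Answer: 1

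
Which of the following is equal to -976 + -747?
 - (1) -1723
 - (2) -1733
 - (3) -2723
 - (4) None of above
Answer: 1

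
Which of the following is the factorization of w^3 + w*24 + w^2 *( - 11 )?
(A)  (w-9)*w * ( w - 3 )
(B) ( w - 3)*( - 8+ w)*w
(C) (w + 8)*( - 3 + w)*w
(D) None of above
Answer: B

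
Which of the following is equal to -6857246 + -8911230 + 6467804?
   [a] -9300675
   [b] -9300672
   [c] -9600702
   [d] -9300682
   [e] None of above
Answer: b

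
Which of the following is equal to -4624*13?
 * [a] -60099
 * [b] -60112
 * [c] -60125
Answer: b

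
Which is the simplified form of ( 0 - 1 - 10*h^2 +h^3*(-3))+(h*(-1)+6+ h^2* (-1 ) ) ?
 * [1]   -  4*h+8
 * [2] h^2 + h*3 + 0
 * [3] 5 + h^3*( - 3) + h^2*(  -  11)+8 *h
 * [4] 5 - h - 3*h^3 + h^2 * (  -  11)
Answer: 4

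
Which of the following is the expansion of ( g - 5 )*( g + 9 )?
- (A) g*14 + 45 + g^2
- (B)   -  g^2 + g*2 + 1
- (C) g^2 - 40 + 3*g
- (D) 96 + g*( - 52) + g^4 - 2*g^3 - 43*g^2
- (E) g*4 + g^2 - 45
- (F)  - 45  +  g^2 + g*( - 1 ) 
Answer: E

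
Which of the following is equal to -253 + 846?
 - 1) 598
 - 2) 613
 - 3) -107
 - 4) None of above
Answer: 4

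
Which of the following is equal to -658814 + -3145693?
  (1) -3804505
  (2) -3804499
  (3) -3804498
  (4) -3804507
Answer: 4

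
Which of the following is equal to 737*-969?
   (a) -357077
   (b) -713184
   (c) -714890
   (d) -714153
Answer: d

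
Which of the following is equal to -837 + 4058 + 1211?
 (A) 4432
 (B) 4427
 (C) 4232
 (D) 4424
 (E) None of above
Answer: A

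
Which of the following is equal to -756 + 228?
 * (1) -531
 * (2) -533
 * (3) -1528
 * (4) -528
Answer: 4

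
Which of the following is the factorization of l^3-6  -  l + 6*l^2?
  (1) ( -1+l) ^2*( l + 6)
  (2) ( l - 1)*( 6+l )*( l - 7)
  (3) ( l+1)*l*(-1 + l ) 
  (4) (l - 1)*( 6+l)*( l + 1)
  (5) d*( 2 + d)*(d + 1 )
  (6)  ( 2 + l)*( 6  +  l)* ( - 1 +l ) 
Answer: 4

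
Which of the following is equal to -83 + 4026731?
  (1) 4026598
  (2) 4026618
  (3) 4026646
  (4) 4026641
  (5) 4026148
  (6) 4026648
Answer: 6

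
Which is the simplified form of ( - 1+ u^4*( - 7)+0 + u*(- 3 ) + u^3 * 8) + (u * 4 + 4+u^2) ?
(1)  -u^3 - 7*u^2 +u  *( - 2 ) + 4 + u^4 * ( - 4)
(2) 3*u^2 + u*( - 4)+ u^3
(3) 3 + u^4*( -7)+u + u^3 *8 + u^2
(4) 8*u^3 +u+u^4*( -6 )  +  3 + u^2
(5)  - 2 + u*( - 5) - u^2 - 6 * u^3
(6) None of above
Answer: 3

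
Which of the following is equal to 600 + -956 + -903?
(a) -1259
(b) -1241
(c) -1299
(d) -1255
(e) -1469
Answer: a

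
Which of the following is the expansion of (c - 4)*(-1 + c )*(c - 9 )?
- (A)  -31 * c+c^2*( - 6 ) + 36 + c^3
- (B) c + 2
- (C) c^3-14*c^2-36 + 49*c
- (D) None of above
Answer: C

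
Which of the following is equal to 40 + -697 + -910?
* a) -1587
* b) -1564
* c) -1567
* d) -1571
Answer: c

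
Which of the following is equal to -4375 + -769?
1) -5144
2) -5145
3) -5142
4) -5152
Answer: 1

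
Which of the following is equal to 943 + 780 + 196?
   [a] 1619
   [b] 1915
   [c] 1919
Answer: c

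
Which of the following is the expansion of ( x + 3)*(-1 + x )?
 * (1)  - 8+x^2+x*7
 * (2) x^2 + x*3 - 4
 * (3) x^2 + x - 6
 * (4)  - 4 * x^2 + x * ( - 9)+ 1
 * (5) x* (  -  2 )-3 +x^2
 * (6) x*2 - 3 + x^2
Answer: 6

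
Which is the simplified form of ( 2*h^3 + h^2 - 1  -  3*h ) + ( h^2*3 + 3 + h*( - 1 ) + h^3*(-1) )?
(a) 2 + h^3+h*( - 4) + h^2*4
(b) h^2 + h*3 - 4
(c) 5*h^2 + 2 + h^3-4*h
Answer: a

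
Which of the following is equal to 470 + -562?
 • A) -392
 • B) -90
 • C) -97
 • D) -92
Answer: D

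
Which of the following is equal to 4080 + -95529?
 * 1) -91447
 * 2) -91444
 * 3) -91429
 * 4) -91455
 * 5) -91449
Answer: 5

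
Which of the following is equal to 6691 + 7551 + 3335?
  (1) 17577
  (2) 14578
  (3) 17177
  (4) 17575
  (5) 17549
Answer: 1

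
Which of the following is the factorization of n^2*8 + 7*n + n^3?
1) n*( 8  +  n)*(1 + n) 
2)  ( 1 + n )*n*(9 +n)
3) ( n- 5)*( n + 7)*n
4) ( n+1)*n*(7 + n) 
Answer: 4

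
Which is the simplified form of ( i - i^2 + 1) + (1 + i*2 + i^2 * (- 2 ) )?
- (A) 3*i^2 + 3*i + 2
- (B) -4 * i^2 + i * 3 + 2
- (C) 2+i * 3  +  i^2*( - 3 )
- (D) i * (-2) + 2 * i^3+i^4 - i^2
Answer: C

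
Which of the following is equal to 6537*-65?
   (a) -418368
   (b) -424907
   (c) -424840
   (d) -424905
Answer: d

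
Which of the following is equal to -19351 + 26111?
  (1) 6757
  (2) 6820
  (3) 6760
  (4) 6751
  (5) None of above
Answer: 3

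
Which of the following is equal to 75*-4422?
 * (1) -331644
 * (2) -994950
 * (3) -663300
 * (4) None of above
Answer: 4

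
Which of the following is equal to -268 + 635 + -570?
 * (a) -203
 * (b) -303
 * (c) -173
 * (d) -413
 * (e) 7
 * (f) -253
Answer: a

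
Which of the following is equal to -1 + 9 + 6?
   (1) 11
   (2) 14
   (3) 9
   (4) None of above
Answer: 2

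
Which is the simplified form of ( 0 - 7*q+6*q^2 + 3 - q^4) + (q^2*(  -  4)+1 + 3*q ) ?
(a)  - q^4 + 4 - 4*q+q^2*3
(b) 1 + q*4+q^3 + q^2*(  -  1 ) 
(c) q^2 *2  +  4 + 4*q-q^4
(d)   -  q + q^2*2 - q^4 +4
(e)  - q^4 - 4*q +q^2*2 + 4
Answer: e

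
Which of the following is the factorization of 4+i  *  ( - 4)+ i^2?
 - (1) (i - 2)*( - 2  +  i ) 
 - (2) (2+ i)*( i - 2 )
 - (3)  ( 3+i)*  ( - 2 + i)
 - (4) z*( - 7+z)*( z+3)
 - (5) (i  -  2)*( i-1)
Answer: 1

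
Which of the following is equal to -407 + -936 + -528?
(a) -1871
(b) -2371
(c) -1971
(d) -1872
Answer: a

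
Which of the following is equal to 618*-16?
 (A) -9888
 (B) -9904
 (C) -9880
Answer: A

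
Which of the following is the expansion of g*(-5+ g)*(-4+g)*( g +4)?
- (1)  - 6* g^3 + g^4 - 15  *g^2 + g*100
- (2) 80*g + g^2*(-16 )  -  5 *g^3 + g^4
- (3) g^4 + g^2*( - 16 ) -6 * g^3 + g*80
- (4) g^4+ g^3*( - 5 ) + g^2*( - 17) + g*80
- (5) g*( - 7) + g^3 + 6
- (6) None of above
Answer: 2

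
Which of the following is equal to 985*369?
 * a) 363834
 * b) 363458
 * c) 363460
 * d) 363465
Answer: d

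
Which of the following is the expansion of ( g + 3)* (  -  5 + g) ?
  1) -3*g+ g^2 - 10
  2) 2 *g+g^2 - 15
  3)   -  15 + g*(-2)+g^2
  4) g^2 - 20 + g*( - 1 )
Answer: 3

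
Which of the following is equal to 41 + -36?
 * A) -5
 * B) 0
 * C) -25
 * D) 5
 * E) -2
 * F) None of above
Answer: D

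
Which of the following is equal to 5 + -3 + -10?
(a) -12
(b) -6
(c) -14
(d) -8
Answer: d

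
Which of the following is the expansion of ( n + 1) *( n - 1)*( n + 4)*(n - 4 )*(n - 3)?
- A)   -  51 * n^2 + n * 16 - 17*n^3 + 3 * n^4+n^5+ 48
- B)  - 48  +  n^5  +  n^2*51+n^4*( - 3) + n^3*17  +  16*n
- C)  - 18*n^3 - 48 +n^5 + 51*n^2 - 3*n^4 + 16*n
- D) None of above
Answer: D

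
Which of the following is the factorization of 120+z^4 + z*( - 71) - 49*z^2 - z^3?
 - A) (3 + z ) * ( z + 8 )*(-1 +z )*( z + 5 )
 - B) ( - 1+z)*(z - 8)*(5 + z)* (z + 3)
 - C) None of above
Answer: B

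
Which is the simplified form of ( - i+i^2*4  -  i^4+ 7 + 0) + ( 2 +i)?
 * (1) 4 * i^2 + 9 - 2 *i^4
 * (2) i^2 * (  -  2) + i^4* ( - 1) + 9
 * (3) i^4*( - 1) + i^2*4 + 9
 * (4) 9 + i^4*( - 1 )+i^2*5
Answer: 3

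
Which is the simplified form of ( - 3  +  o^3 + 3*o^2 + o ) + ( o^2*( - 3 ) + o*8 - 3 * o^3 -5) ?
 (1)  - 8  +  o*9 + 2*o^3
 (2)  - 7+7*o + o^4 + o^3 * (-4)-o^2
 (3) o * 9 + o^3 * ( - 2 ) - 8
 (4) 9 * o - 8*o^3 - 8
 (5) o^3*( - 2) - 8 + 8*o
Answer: 3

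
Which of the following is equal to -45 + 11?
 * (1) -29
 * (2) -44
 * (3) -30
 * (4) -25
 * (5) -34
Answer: 5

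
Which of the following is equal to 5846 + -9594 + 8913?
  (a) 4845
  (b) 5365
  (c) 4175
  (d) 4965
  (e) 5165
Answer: e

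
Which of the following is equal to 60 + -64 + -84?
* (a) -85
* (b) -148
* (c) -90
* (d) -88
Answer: d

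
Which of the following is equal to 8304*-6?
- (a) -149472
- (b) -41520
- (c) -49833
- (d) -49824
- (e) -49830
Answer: d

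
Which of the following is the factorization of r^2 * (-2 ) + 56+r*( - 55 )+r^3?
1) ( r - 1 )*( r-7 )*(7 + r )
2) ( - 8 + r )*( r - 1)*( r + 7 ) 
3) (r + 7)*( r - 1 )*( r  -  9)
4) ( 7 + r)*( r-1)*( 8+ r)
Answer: 2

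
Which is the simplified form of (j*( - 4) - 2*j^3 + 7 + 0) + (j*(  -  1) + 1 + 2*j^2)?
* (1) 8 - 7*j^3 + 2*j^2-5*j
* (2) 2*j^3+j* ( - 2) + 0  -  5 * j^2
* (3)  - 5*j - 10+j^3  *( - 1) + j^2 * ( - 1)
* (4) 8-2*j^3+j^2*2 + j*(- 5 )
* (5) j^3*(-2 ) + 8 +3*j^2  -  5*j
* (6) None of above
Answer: 4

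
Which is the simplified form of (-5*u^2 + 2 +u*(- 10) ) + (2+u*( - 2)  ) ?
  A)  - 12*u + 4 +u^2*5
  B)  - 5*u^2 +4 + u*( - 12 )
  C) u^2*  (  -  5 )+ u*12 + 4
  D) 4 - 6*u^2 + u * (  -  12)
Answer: B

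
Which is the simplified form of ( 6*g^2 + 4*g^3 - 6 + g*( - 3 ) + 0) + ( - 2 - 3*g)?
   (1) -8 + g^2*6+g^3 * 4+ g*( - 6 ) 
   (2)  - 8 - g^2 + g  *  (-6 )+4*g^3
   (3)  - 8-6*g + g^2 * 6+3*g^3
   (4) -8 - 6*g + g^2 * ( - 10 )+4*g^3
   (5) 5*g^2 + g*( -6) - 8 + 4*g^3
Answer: 1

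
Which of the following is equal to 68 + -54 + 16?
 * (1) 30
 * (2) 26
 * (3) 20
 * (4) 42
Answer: 1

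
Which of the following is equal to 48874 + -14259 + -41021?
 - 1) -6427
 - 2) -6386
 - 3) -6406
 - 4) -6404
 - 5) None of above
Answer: 3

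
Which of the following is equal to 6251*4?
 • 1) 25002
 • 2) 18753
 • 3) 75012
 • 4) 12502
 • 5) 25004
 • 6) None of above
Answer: 5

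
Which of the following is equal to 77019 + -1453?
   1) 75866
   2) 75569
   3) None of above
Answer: 3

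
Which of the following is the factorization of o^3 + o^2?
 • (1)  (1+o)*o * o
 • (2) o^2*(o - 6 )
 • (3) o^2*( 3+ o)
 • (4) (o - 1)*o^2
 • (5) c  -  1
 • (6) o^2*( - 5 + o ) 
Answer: 1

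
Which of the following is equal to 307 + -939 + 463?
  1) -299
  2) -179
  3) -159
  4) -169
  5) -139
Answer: 4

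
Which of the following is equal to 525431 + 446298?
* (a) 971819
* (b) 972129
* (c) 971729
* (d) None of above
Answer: c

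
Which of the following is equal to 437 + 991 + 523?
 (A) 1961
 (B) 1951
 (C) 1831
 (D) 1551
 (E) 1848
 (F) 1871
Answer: B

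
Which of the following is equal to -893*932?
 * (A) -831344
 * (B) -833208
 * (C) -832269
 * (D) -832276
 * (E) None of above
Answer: D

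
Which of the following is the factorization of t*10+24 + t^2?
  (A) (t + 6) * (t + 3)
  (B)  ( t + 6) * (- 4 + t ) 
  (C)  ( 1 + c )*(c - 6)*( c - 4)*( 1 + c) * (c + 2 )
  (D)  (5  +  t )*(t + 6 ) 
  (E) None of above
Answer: E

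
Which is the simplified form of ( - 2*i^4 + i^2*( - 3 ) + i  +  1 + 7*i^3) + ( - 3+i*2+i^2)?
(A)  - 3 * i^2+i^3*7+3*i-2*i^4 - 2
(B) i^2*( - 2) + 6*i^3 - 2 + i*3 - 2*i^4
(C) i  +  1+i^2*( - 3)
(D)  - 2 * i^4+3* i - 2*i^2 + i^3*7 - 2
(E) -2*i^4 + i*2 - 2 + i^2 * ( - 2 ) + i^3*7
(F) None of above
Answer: D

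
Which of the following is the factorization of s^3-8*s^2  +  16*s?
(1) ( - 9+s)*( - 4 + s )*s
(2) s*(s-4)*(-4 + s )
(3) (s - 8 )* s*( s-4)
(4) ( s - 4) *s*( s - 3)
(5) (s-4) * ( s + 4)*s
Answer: 2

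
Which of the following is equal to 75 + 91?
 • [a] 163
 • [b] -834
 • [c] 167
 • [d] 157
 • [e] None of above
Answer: e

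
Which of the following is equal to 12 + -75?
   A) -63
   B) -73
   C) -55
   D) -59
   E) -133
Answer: A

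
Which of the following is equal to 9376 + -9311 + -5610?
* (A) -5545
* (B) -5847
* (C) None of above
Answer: A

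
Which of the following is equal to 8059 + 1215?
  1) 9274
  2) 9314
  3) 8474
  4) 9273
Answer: 1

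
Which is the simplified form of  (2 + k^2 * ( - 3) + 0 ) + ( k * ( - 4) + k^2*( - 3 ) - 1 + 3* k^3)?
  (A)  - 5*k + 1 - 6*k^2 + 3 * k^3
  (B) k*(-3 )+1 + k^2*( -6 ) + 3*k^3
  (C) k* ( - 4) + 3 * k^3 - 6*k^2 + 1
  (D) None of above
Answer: C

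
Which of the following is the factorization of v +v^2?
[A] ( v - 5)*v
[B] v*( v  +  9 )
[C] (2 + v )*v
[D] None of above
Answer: D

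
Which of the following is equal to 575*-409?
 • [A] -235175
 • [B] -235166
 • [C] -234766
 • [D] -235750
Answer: A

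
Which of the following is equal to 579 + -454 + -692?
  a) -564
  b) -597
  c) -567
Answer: c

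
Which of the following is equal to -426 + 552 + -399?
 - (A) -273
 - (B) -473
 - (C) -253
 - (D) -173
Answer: A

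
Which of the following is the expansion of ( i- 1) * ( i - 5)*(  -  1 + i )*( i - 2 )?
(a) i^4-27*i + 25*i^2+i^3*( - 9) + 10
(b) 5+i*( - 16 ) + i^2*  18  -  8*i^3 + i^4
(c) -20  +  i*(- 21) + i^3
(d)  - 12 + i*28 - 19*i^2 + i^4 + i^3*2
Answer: a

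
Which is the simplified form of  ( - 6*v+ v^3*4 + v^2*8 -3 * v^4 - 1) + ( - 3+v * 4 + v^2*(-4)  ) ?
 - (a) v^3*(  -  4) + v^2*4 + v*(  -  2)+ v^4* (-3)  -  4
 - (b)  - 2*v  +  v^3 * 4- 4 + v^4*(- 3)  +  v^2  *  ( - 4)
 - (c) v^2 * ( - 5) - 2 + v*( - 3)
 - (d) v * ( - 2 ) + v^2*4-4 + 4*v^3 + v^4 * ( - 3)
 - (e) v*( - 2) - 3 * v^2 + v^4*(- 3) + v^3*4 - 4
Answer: d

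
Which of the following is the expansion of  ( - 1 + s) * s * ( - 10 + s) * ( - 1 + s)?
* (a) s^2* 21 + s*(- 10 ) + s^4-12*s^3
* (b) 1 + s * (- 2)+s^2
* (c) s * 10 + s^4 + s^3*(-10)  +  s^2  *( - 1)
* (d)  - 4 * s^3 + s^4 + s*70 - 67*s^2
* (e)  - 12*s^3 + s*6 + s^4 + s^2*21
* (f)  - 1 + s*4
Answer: a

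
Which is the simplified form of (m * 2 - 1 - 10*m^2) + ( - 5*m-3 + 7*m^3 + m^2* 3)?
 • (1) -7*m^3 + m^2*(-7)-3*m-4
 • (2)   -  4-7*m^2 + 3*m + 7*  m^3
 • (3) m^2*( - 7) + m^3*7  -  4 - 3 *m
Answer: 3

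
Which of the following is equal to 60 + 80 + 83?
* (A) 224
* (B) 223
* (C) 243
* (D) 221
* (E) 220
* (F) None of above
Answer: B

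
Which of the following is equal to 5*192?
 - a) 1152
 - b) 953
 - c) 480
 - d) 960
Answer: d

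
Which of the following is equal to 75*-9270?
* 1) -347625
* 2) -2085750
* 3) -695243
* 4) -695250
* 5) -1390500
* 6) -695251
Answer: 4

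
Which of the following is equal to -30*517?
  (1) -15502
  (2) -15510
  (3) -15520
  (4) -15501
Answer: 2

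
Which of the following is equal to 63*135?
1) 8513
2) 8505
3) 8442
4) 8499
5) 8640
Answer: 2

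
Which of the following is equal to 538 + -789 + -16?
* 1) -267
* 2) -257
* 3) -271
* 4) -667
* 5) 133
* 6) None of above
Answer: 1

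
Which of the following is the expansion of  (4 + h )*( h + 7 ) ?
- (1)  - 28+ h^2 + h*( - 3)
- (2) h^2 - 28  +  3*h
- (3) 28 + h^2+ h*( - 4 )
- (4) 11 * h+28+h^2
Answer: 4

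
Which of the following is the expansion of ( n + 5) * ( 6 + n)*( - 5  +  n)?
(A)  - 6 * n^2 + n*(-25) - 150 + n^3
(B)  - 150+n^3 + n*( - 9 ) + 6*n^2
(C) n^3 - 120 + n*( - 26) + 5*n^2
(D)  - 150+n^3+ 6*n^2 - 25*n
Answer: D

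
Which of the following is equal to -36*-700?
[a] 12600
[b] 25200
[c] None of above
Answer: b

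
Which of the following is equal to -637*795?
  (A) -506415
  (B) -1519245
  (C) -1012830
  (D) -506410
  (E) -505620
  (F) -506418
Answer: A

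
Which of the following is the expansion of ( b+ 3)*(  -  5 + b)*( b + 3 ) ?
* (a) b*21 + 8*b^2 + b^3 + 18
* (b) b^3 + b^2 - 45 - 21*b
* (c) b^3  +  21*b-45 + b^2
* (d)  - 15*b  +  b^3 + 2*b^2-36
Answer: b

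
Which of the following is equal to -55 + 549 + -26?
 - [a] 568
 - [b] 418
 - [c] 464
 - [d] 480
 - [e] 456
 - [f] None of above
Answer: f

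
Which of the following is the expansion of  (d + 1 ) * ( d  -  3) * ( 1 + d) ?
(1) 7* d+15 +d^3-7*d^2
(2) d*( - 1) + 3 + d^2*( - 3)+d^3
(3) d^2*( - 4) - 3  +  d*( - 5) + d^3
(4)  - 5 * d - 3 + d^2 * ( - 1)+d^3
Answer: 4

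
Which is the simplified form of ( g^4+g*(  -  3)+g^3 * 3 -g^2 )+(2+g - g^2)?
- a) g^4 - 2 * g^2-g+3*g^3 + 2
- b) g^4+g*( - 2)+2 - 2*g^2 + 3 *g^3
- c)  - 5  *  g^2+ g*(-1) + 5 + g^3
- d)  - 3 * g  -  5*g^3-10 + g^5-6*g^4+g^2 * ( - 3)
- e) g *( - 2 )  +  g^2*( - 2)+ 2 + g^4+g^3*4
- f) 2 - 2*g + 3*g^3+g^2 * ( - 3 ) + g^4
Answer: b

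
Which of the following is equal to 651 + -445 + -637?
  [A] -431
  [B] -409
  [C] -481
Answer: A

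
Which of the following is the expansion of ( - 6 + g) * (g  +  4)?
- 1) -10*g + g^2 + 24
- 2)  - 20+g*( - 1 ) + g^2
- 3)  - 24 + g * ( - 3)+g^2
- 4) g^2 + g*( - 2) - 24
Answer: 4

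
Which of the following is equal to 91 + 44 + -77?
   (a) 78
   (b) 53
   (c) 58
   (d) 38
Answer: c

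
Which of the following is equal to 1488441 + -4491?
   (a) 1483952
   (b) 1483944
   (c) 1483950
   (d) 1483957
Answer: c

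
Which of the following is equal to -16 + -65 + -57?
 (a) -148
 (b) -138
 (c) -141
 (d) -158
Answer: b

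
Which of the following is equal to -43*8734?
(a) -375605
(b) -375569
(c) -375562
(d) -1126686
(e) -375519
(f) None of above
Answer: c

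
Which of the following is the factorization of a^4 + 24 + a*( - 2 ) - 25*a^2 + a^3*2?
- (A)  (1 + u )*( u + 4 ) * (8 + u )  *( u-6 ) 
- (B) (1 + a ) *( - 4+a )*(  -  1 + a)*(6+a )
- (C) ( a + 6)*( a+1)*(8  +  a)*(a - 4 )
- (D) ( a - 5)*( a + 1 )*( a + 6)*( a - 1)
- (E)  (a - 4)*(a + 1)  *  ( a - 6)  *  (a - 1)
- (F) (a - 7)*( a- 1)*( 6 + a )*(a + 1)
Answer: B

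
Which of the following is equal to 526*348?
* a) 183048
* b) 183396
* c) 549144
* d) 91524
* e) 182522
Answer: a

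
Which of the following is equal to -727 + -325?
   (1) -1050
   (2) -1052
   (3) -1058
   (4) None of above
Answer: 2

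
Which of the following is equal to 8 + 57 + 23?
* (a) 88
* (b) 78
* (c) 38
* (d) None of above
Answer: a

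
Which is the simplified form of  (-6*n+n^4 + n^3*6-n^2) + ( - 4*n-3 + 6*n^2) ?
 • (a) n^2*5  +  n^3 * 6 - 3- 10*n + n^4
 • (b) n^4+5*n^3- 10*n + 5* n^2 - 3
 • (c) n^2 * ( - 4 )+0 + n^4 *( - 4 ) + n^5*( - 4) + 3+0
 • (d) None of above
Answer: a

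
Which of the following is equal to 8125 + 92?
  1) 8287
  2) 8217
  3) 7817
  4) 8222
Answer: 2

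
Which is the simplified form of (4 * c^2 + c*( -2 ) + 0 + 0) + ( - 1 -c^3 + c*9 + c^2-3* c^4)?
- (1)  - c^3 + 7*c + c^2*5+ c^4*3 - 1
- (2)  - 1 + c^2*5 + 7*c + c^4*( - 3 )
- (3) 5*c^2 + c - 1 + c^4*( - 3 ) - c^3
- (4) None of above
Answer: 4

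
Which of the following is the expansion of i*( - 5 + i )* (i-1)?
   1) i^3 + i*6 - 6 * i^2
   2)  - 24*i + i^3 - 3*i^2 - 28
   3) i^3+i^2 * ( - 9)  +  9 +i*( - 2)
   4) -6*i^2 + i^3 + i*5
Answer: 4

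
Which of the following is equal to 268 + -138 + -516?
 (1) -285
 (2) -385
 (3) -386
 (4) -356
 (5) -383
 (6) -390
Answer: 3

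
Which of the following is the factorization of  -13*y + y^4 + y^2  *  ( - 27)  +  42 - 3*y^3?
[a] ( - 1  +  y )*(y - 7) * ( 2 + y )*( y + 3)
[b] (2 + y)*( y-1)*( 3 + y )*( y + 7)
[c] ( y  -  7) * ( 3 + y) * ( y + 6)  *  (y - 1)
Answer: a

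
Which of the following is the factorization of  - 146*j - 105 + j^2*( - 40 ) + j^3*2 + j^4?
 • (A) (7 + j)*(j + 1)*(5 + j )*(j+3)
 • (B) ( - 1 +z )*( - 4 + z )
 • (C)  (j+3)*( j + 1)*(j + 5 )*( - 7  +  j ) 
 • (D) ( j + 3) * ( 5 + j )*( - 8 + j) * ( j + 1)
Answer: C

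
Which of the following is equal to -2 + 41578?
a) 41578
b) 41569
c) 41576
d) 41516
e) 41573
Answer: c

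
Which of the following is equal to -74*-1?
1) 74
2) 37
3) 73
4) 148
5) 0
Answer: 1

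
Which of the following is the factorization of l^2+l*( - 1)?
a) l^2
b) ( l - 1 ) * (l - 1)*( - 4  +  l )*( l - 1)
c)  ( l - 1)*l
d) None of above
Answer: c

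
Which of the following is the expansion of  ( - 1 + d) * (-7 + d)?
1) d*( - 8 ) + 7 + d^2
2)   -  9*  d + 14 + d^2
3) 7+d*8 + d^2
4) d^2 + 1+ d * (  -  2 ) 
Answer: 1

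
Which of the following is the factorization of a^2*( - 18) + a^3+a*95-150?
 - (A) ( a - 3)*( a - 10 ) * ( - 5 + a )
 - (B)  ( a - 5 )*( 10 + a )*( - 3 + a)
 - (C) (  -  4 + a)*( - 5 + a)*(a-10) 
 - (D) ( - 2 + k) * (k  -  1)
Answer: A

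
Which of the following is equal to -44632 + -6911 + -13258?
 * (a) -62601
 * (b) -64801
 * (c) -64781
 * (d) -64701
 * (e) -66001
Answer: b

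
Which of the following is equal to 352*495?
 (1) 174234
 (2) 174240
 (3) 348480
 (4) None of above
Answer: 2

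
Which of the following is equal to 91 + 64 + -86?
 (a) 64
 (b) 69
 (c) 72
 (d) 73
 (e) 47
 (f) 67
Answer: b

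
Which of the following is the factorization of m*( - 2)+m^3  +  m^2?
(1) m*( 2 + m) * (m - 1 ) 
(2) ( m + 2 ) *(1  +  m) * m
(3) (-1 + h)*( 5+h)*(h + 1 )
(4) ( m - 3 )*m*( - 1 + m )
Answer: 1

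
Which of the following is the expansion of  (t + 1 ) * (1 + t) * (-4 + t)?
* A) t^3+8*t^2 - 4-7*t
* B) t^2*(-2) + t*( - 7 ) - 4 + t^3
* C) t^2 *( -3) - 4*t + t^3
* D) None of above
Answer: B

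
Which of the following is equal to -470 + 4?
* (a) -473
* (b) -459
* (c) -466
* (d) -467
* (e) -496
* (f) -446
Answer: c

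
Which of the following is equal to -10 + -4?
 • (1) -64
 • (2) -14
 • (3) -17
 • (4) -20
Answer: 2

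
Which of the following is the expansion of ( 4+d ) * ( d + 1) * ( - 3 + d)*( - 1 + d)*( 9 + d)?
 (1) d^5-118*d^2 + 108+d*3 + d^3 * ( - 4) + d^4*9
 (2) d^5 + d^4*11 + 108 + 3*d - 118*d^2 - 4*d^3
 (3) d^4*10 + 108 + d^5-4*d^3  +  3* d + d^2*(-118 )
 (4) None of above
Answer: 3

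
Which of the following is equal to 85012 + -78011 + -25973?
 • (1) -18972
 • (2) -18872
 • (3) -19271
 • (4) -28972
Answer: 1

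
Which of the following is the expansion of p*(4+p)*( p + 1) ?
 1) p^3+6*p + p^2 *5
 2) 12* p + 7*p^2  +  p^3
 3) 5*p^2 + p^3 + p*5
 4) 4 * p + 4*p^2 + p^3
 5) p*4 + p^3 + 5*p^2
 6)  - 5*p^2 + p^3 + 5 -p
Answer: 5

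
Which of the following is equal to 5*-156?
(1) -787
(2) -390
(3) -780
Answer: 3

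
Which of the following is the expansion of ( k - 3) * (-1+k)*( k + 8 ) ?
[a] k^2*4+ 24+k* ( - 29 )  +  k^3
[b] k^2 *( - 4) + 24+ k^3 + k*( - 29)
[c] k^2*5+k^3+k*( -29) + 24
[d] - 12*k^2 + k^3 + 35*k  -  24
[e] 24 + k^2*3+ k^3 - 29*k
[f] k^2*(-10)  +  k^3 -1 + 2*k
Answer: a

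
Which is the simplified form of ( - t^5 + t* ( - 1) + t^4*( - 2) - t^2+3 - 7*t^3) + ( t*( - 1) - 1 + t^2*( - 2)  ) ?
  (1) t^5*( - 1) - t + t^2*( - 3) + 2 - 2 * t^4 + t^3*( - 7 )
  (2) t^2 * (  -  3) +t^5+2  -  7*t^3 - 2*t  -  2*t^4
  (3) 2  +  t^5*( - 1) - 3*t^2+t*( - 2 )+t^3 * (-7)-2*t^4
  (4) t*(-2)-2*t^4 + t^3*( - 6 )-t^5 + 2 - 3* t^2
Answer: 3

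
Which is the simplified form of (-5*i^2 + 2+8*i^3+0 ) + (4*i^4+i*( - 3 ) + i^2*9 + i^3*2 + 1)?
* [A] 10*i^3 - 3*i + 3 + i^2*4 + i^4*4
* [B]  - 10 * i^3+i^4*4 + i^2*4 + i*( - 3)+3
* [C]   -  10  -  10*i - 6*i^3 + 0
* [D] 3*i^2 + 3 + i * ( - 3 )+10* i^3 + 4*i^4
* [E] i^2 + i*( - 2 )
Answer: A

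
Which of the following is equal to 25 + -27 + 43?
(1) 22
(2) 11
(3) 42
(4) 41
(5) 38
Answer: 4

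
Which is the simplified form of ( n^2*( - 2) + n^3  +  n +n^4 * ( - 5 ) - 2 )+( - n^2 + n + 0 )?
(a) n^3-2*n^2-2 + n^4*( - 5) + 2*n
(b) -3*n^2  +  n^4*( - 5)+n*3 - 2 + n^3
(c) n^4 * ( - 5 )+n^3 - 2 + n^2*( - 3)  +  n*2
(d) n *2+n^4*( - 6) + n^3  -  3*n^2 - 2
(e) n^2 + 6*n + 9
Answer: c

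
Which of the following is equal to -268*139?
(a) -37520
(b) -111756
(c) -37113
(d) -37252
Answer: d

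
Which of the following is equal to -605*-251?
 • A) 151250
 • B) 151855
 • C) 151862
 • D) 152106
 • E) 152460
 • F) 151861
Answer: B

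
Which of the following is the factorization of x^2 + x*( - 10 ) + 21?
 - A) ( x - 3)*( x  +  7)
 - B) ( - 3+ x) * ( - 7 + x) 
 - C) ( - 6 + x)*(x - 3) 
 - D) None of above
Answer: B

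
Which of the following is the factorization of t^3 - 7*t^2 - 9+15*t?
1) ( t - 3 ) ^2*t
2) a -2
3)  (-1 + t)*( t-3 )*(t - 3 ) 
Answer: 3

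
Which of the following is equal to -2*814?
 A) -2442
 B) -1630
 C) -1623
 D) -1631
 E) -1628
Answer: E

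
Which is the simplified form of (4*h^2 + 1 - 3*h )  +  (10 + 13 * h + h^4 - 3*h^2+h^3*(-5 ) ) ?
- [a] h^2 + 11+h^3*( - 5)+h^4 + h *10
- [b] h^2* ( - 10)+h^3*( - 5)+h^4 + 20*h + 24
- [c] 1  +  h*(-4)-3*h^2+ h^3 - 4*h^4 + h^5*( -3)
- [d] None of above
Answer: a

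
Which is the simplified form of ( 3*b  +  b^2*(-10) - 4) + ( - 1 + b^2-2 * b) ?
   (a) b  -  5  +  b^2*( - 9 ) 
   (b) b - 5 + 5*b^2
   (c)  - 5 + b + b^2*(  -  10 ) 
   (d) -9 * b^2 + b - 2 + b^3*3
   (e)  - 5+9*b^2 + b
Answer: a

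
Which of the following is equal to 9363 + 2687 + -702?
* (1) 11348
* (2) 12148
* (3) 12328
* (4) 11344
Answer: 1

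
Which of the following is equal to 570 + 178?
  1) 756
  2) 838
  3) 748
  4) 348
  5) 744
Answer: 3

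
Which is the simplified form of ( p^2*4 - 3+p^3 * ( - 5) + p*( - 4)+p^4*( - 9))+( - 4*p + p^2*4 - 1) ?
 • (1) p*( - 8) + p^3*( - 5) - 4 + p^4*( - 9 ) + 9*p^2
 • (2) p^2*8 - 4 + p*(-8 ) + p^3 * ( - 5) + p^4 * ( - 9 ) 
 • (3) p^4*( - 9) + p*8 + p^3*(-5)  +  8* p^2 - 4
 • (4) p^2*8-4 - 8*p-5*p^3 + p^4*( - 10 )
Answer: 2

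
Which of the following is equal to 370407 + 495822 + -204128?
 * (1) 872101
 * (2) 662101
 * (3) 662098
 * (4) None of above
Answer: 2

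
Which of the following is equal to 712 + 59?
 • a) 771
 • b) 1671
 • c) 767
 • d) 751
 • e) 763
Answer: a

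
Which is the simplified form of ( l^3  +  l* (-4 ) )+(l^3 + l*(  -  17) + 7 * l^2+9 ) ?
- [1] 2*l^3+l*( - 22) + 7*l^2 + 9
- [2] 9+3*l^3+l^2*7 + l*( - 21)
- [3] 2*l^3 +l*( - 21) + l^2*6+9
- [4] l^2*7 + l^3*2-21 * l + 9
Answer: 4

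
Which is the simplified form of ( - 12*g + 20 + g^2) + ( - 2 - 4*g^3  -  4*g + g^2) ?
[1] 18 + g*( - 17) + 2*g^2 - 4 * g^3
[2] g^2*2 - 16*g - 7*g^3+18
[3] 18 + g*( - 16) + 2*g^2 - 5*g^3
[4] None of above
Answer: 4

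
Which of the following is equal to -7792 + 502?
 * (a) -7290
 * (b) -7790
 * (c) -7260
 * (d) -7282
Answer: a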